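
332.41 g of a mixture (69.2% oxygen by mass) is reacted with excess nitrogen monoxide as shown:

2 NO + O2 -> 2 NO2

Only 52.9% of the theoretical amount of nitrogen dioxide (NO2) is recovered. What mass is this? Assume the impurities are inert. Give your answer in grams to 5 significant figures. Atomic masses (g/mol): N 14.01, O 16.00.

349.92 g

Pure O2 available = 332.41 g × 0.692 = 230.028 g.
M(O2) = 2(16.00) = 32.00 g/mol.
M(NO2) = 14.01 + 2(16.00) = 46.01 g/mol.
n(O2) = 230.028 g / 32.00 g/mol = 7.18837 mol.
From the equation the O2:NO2 mole ratio is 1:2, so n(NO2) = 7.18837 × 2/1 = 14.3767 mol.
Mass of NO2 = 14.3767 mol × 46.01 g/mol = 661.473 g.
Actual mass collected = 661.473 g × 0.529 = 349.919 g.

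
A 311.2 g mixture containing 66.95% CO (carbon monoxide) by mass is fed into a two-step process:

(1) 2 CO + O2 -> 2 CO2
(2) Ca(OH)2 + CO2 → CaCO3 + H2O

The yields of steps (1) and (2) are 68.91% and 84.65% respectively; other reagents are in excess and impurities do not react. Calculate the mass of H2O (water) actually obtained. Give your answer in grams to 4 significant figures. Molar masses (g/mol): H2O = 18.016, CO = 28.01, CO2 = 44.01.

78.17 g

Pure CO = 311.2 × 0.6695 = 208.35 g.
n(CO) = 208.35 / 28.01 = 7.4384 mol.
Step 1 (CO:CO2 = 2:2): theoretical n(CO2) = 7.4384 mol; at 68.91% yield, n(CO2) = 5.1258 mol.
Step 2 (CO2:H2O = 1:1): theoretical n(H2O) = 5.1258 mol, so theoretical mass = 5.1258 × 18.016 = 92.346 g.
At 84.65% yield, actual mass of H2O = 92.346 × 0.8465 = 78.171 g.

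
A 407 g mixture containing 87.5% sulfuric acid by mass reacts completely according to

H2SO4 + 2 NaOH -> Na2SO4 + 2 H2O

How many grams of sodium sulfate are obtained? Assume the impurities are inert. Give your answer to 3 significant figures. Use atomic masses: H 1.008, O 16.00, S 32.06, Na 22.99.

Mass of pure H2SO4 = 407 g × 0.875 = 356.1 g.
M(H2SO4) = 2(1.008) + 32.06 + 4(16.00) = 98.076 g/mol.
M(Na2SO4) = 2(22.99) + 32.06 + 4(16.00) = 142.04 g/mol.
n(H2SO4) = 356.1 g / 98.076 g/mol = 3.631 mol.
From the equation the H2SO4:Na2SO4 mole ratio is 1:1, so n(Na2SO4) = 3.631 × 1/1 = 3.631 mol.
Mass of Na2SO4 = 3.631 mol × 142.04 g/mol = 515.8 g.

516 g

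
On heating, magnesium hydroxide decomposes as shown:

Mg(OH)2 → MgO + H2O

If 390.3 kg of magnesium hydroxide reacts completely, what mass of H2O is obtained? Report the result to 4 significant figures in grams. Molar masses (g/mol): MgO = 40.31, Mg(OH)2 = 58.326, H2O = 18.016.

Convert: 390.3 kg = 390300 g.
n(Mg(OH)2) = 390300 g / 58.326 g/mol = 6691.7 mol.
From the equation the Mg(OH)2:H2O mole ratio is 1:1, so n(H2O) = 6691.7 × 1/1 = 6691.7 mol.
Mass of H2O = 6691.7 mol × 18.016 g/mol = 120560 g.

120600 g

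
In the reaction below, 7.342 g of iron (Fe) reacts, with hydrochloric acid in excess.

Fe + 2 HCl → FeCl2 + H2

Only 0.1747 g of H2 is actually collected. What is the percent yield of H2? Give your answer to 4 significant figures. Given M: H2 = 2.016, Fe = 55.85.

65.92 %

n(Fe) = 7.3420 g / 55.85 g/mol = 0.13146 mol.
From the equation the Fe:H2 mole ratio is 1:1, so n(H2) = 0.13146 × 1/1 = 0.13146 mol.
Mass of H2 = 0.13146 mol × 2.016 g/mol = 0.26502 g.
This is the theoretical yield. Percent yield = 0.1747 g / 0.26502 g × 100% = 65.919%.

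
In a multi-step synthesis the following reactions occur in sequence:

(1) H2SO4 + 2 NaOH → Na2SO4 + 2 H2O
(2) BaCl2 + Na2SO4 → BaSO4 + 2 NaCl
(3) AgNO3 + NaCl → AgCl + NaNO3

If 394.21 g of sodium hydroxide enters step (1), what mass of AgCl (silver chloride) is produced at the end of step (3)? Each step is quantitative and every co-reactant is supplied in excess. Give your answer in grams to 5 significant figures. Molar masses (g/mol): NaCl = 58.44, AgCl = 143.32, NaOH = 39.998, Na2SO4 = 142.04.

1412.5 g

n(NaOH) = 394.21 / 39.998 = 9.85574 mol.
Reaction (1): NaOH→Na2SO4 ratio 2:1 ⇒ n(Na2SO4) = 4.92787 mol.
Reaction (2): Na2SO4→NaCl ratio 1:2 ⇒ n(NaCl) = 9.85574 mol.
Reaction (3): NaCl→AgCl ratio 1:1 ⇒ n(AgCl) = 9.85574 mol.
Mass of AgCl = 9.85574 × 143.32 = 1412.53 g.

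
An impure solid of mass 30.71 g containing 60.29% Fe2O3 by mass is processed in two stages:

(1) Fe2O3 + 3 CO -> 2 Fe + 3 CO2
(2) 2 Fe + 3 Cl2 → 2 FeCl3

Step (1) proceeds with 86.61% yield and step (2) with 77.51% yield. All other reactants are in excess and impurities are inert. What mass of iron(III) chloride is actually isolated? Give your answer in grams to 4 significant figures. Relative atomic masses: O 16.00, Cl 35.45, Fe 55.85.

Pure Fe2O3 = 30.71 × 0.6029 = 18.515 g.
M(Fe2O3) = 2(55.85) + 3(16.00) = 159.70 g/mol.
M(FeCl3) = 55.85 + 3(35.45) = 162.20 g/mol.
n(Fe2O3) = 18.515 / 159.70 = 0.11594 mol.
Step 1 (Fe2O3:Fe = 1:2): theoretical n(Fe) = 0.23187 mol; at 86.61% yield, n(Fe) = 0.20083 mol.
Step 2 (Fe:FeCl3 = 2:2): theoretical n(FeCl3) = 0.20083 mol, so theoretical mass = 0.20083 × 162.20 = 32.574 g.
At 77.51% yield, actual mass of FeCl3 = 32.574 × 0.7751 = 25.248 g.

25.25 g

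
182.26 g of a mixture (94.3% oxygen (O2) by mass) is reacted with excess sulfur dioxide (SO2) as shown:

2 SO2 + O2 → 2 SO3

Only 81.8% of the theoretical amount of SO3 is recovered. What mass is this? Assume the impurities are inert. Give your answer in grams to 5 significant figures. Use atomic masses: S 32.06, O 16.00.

703.48 g

Pure O2 available = 182.26 g × 0.943 = 171.871 g.
M(O2) = 2(16.00) = 32.00 g/mol.
M(SO3) = 32.06 + 3(16.00) = 80.06 g/mol.
n(O2) = 171.871 g / 32.00 g/mol = 5.37097 mol.
From the equation the O2:SO3 mole ratio is 1:2, so n(SO3) = 5.37097 × 2/1 = 10.7419 mol.
Mass of SO3 = 10.7419 mol × 80.06 g/mol = 860.000 g.
Actual mass collected = 860.000 g × 0.818 = 703.480 g.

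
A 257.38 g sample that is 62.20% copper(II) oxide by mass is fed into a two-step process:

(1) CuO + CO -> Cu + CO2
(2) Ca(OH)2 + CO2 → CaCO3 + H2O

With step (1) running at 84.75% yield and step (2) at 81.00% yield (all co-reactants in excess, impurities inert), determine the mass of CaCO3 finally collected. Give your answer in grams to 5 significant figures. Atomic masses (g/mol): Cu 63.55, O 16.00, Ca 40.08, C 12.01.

Pure CuO = 257.38 × 0.6220 = 160.090 g.
M(CuO) = 63.55 + 16.00 = 79.55 g/mol.
M(CaCO3) = 40.08 + 12.01 + 3(16.00) = 100.09 g/mol.
n(CuO) = 160.090 / 79.55 = 2.01245 mol.
Step 1 (CuO:CO2 = 1:1): theoretical n(CO2) = 2.01245 mol; at 84.75% yield, n(CO2) = 1.70555 mol.
Step 2 (CO2:CaCO3 = 1:1): theoretical n(CaCO3) = 1.70555 mol, so theoretical mass = 1.70555 × 100.09 = 170.709 g.
At 81.00% yield, actual mass of CaCO3 = 170.709 × 0.8100 = 138.274 g.

138.27 g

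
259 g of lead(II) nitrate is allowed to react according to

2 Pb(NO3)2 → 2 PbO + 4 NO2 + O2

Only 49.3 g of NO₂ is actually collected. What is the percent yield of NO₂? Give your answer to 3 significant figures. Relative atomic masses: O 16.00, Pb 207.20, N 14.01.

68.5 %

M(Pb(NO3)2) = 207.20 + 2(14.01) + 6(16.00) = 331.22 g/mol.
M(NO2) = 14.01 + 2(16.00) = 46.01 g/mol.
n(Pb(NO3)2) = 259.0 g / 331.22 g/mol = 0.7820 mol.
From the equation the Pb(NO3)2:NO2 mole ratio is 2:4, so n(NO2) = 0.7820 × 4/2 = 1.564 mol.
Mass of NO2 = 1.564 mol × 46.01 g/mol = 71.96 g.
This is the theoretical yield. Percent yield = 49.3 g / 71.96 g × 100% = 68.51%.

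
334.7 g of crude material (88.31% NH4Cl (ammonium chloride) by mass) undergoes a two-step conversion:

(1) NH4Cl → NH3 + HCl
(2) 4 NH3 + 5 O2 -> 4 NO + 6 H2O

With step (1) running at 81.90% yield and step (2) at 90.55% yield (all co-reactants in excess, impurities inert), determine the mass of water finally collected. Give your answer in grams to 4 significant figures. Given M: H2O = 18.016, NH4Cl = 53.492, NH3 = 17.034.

110.7 g

Pure NH4Cl = 334.7 × 0.8831 = 295.57 g.
n(NH4Cl) = 295.57 / 53.492 = 5.5256 mol.
Step 1 (NH4Cl:NH3 = 1:1): theoretical n(NH3) = 5.5256 mol; at 81.90% yield, n(NH3) = 4.5254 mol.
Step 2 (NH3:H2O = 4:6): theoretical n(H2O) = 6.7882 mol, so theoretical mass = 6.7882 × 18.016 = 122.30 g.
At 90.55% yield, actual mass of H2O = 122.30 × 0.9055 = 110.74 g.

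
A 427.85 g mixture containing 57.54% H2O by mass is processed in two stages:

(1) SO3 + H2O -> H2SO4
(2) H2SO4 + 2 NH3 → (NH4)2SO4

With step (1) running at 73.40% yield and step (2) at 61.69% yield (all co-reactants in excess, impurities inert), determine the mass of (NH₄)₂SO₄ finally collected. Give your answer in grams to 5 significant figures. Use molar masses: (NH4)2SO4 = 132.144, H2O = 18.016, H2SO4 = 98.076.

Pure H2O = 427.85 × 0.5754 = 246.185 g.
n(H2O) = 246.185 / 18.016 = 13.6648 mol.
Step 1 (H2O:H2SO4 = 1:1): theoretical n(H2SO4) = 13.6648 mol; at 73.40% yield, n(H2SO4) = 10.0300 mol.
Step 2 (H2SO4:(NH4)2SO4 = 1:1): theoretical n((NH4)2SO4) = 10.0300 mol, so theoretical mass = 10.0300 × 132.144 = 1325.40 g.
At 61.69% yield, actual mass of (NH4)2SO4 = 1325.40 × 0.6169 = 817.638 g.

817.64 g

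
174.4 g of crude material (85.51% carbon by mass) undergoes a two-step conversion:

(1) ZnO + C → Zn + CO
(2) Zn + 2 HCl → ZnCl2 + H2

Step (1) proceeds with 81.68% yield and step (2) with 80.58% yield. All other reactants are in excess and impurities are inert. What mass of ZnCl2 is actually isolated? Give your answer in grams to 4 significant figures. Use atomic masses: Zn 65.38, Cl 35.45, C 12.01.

1114 g

Pure C = 174.4 × 0.8551 = 149.13 g.
M(C) = 12.01 g/mol.
M(ZnCl2) = 65.38 + 2(35.45) = 136.28 g/mol.
n(C) = 149.13 / 12.01 = 12.417 mol.
Step 1 (C:Zn = 1:1): theoretical n(Zn) = 12.417 mol; at 81.68% yield, n(Zn) = 10.142 mol.
Step 2 (Zn:ZnCl2 = 1:1): theoretical n(ZnCl2) = 10.142 mol, so theoretical mass = 10.142 × 136.28 = 1382.2 g.
At 80.58% yield, actual mass of ZnCl2 = 1382.2 × 0.8058 = 1113.8 g.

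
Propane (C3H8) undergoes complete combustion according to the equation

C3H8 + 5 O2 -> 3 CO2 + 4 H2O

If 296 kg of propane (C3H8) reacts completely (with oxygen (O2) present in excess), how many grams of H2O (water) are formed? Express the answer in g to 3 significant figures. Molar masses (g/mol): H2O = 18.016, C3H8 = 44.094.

Convert: 296 kg = 296000 g.
n(C3H8) = 296000 g / 44.094 g/mol = 6713 mol.
From the equation the C3H8:H2O mole ratio is 1:4, so n(H2O) = 6713 × 4/1 = 26850 mol.
Mass of H2O = 26850 mol × 18.016 g/mol = 483800 g.

484000 g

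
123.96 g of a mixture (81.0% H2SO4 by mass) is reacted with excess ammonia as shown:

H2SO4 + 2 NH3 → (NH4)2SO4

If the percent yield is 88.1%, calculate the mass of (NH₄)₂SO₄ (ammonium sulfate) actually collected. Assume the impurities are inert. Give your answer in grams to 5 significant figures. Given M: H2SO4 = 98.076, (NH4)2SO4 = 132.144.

119.19 g

Pure H2SO4 available = 123.96 g × 0.810 = 100.408 g.
n(H2SO4) = 100.408 g / 98.076 g/mol = 1.02377 mol.
From the equation the H2SO4:(NH4)2SO4 mole ratio is 1:1, so n((NH4)2SO4) = 1.02377 × 1/1 = 1.02377 mol.
Mass of (NH4)2SO4 = 1.02377 mol × 132.144 g/mol = 135.286 g.
Actual mass collected = 135.286 g × 0.881 = 119.187 g.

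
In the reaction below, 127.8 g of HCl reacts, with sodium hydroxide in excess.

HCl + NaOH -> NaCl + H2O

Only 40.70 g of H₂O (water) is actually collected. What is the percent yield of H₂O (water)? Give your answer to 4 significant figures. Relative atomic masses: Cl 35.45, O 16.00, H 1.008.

64.45 %

M(HCl) = 1.008 + 35.45 = 36.458 g/mol.
M(H2O) = 2(1.008) + 16.00 = 18.016 g/mol.
n(HCl) = 127.80 g / 36.458 g/mol = 3.5054 mol.
From the equation the HCl:H2O mole ratio is 1:1, so n(H2O) = 3.5054 × 1/1 = 3.5054 mol.
Mass of H2O = 3.5054 mol × 18.016 g/mol = 63.153 g.
This is the theoretical yield. Percent yield = 40.70 g / 63.153 g × 100% = 64.446%.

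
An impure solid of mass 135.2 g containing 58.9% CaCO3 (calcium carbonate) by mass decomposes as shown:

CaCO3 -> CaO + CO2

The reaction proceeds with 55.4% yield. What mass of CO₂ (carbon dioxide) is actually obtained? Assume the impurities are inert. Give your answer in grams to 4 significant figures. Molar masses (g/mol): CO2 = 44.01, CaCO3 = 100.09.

19.40 g

Pure CaCO3 available = 135.2 g × 0.589 = 79.633 g.
n(CaCO3) = 79.633 g / 100.09 g/mol = 0.79561 mol.
From the equation the CaCO3:CO2 mole ratio is 1:1, so n(CO2) = 0.79561 × 1/1 = 0.79561 mol.
Mass of CO2 = 0.79561 mol × 44.01 g/mol = 35.015 g.
Actual mass collected = 35.015 g × 0.554 = 19.398 g.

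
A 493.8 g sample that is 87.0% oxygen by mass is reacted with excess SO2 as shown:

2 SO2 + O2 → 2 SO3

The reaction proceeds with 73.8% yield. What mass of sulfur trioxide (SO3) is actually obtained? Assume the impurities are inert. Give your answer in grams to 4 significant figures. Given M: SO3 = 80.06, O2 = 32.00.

1586 g

Pure O2 available = 493.8 g × 0.870 = 429.61 g.
n(O2) = 429.61 g / 32.00 g/mol = 13.425 mol.
From the equation the O2:SO3 mole ratio is 1:2, so n(SO3) = 13.425 × 2/1 = 26.850 mol.
Mass of SO3 = 26.850 mol × 80.06 g/mol = 2149.6 g.
Actual mass collected = 2149.6 g × 0.738 = 1586.4 g.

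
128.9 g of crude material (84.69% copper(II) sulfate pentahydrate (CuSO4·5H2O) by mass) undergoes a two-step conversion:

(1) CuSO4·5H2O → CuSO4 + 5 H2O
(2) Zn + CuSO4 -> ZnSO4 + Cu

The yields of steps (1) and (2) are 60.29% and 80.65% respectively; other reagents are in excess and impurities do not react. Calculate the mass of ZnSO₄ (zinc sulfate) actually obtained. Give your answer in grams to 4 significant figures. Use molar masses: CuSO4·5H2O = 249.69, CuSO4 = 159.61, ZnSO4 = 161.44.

Pure CuSO4·5H2O = 128.9 × 0.8469 = 109.17 g.
n(CuSO4·5H2O) = 109.17 / 249.69 = 0.43720 mol.
Step 1 (CuSO4·5H2O:CuSO4 = 1:1): theoretical n(CuSO4) = 0.43720 mol; at 60.29% yield, n(CuSO4) = 0.26359 mol.
Step 2 (CuSO4:ZnSO4 = 1:1): theoretical n(ZnSO4) = 0.26359 mol, so theoretical mass = 0.26359 × 161.44 = 42.554 g.
At 80.65% yield, actual mass of ZnSO4 = 42.554 × 0.8065 = 34.320 g.

34.32 g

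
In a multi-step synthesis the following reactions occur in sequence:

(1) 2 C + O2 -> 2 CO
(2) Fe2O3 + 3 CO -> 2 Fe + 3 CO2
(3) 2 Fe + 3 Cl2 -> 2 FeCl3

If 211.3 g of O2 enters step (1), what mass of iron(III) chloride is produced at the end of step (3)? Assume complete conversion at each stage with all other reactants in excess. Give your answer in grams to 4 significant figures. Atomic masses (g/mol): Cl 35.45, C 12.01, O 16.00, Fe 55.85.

1428 g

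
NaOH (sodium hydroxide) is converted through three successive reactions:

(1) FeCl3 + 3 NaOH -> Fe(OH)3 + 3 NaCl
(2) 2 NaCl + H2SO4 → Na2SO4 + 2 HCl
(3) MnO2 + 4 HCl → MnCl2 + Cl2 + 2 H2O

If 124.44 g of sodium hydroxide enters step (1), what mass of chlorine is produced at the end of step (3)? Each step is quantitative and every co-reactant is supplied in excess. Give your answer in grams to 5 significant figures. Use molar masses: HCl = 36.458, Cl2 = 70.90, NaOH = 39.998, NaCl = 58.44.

n(NaOH) = 124.44 / 39.998 = 3.11116 mol.
Reaction (1): NaOH→NaCl ratio 3:3 ⇒ n(NaCl) = 3.11116 mol.
Reaction (2): NaCl→HCl ratio 2:2 ⇒ n(HCl) = 3.11116 mol.
Reaction (3): HCl→Cl2 ratio 4:1 ⇒ n(Cl2) = 0.777789 mol.
Mass of Cl2 = 0.777789 × 70.90 = 55.1452 g.

55.145 g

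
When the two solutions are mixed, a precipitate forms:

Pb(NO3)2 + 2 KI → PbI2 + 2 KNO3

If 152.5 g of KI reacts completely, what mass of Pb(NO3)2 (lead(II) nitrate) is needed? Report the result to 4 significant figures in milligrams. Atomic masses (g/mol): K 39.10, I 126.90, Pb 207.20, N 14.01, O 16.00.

152100 mg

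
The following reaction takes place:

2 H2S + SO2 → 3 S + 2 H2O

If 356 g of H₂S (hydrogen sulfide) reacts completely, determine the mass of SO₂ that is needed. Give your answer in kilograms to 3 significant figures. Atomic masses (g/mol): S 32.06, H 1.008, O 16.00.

0.335 kg

M(H2S) = 2(1.008) + 32.06 = 34.076 g/mol.
M(SO2) = 32.06 + 2(16.00) = 64.06 g/mol.
n(H2S) = 356.0 g / 34.076 g/mol = 10.45 mol.
From the equation the H2S:SO2 mole ratio is 2:1, so n(SO2) = 10.45 × 1/2 = 5.224 mol.
Mass of SO2 = 5.224 mol × 64.06 g/mol = 334.6 g.
Converting to kg: 334.6 g = 0.335 kg.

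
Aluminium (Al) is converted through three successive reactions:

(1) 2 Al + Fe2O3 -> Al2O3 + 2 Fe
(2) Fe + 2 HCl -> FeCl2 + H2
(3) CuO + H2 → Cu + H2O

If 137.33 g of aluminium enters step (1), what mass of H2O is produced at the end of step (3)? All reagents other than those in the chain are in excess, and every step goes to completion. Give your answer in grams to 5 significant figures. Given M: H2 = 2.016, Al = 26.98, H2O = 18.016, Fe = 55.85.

91.703 g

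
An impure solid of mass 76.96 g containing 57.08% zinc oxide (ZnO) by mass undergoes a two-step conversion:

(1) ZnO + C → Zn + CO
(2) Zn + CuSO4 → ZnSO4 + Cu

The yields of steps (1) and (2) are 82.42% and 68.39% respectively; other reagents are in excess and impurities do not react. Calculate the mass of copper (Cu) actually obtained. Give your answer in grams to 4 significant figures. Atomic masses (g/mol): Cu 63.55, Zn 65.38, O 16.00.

Pure ZnO = 76.96 × 0.5708 = 43.929 g.
M(ZnO) = 65.38 + 16.00 = 81.38 g/mol.
M(Cu) = 63.55 g/mol.
n(ZnO) = 43.929 / 81.38 = 0.53980 mol.
Step 1 (ZnO:Zn = 1:1): theoretical n(Zn) = 0.53980 mol; at 82.42% yield, n(Zn) = 0.44490 mol.
Step 2 (Zn:Cu = 1:1): theoretical n(Cu) = 0.44490 mol, so theoretical mass = 0.44490 × 63.55 = 28.273 g.
At 68.39% yield, actual mass of Cu = 28.273 × 0.6839 = 19.336 g.

19.34 g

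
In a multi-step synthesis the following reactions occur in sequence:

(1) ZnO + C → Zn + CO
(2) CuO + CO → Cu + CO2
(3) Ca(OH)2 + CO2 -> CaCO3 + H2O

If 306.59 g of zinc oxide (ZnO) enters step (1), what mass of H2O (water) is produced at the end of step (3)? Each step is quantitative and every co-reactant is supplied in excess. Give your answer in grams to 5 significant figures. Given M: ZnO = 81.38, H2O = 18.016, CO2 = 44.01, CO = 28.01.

67.873 g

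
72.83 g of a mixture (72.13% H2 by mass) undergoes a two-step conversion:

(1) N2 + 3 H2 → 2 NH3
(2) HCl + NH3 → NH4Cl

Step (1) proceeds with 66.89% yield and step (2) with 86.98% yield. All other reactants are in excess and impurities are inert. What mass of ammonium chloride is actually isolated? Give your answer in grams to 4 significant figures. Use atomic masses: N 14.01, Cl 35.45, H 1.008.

540.6 g

Pure H2 = 72.83 × 0.7213 = 52.532 g.
M(H2) = 2(1.008) = 2.016 g/mol.
M(NH4Cl) = 14.01 + 4(1.008) + 35.45 = 53.492 g/mol.
n(H2) = 52.532 / 2.016 = 26.058 mol.
Step 1 (H2:NH3 = 3:2): theoretical n(NH3) = 17.372 mol; at 66.89% yield, n(NH3) = 11.620 mol.
Step 2 (NH3:NH4Cl = 1:1): theoretical n(NH4Cl) = 11.620 mol, so theoretical mass = 11.620 × 53.492 = 621.58 g.
At 86.98% yield, actual mass of NH4Cl = 621.58 × 0.8698 = 540.65 g.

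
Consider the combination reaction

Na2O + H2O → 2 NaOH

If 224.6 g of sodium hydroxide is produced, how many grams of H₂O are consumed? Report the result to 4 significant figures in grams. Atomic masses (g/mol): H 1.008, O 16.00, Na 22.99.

50.58 g

M(NaOH) = 22.99 + 16.00 + 1.008 = 39.998 g/mol.
M(H2O) = 2(1.008) + 16.00 = 18.016 g/mol.
n(NaOH) = 224.60 g / 39.998 g/mol = 5.6153 mol.
From the equation the NaOH:H2O mole ratio is 2:1, so n(H2O) = 5.6153 × 1/2 = 2.8076 mol.
Mass of H2O = 2.8076 mol × 18.016 g/mol = 50.582 g.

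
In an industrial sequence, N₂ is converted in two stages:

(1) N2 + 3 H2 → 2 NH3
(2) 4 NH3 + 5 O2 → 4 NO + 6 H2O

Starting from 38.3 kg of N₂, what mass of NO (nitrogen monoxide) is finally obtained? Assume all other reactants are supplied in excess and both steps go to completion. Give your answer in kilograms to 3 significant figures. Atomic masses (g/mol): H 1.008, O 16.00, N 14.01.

M(N2) = 2(14.01) = 28.02 g/mol.
M(NO) = 14.01 + 16.00 = 30.01 g/mol.
38.3 kg = 38300 g.
n(N2) = 38300 / 28.02 = 1367 mol.
Step 1 gives a 1:2 ratio of N2 to NH3, so n(NH3) = 2734 mol.
In step 2 the NH3:NO ratio is 4:4, so n(NO) = 2734 mol.
Mass of NO = 2734 × 30.01 = 82040 g = 82.0 kg.

82.0 kg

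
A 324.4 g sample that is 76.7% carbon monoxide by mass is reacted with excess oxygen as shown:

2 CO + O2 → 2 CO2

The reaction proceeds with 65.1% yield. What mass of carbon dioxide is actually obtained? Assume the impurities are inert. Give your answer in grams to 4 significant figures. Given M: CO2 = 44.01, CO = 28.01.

254.5 g

Pure CO available = 324.4 g × 0.767 = 248.81 g.
n(CO) = 248.81 g / 28.01 g/mol = 8.8831 mol.
From the equation the CO:CO2 mole ratio is 2:2, so n(CO2) = 8.8831 × 2/2 = 8.8831 mol.
Mass of CO2 = 8.8831 mol × 44.01 g/mol = 390.94 g.
Actual mass collected = 390.94 g × 0.651 = 254.50 g.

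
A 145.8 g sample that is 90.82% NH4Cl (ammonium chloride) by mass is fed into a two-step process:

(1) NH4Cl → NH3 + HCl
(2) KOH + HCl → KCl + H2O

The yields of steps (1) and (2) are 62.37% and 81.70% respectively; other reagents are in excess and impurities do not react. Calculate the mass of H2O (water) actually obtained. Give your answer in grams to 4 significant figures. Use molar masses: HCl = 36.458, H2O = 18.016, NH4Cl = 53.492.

Pure NH4Cl = 145.8 × 0.9082 = 132.42 g.
n(NH4Cl) = 132.42 / 53.492 = 2.4754 mol.
Step 1 (NH4Cl:HCl = 1:1): theoretical n(HCl) = 2.4754 mol; at 62.37% yield, n(HCl) = 1.5439 mol.
Step 2 (HCl:H2O = 1:1): theoretical n(H2O) = 1.5439 mol, so theoretical mass = 1.5439 × 18.016 = 27.815 g.
At 81.70% yield, actual mass of H2O = 27.815 × 0.8170 = 22.725 g.

22.73 g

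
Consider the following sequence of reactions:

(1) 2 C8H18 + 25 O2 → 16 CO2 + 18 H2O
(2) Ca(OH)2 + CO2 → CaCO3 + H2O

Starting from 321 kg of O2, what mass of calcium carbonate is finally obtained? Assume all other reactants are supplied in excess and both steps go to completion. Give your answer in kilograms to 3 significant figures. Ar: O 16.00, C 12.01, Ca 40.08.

643 kg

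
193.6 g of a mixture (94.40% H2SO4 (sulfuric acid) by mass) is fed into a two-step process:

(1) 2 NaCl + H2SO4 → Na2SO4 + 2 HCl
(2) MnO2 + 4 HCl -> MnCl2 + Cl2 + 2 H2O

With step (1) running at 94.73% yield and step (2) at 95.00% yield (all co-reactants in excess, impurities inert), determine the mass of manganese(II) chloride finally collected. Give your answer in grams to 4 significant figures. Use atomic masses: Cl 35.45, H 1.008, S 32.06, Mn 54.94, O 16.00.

105.5 g

Pure H2SO4 = 193.6 × 0.9440 = 182.76 g.
M(H2SO4) = 2(1.008) + 32.06 + 4(16.00) = 98.076 g/mol.
M(MnCl2) = 54.94 + 2(35.45) = 125.84 g/mol.
n(H2SO4) = 182.76 / 98.076 = 1.8634 mol.
Step 1 (H2SO4:HCl = 1:2): theoretical n(HCl) = 3.7269 mol; at 94.73% yield, n(HCl) = 3.5305 mol.
Step 2 (HCl:MnCl2 = 4:1): theoretical n(MnCl2) = 0.88262 mol, so theoretical mass = 0.88262 × 125.84 = 111.07 g.
At 95.00% yield, actual mass of MnCl2 = 111.07 × 0.9500 = 105.52 g.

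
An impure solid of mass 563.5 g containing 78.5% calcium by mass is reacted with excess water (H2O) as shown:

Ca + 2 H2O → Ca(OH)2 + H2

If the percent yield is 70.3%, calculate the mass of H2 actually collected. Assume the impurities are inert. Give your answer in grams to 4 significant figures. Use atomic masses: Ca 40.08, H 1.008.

15.64 g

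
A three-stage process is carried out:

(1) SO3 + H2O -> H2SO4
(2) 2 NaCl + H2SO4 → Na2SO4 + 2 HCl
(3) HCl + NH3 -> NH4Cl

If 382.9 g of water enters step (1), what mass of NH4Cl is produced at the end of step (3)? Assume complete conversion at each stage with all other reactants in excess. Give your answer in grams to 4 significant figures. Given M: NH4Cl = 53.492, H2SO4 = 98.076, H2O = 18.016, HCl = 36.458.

2274 g

n(H2O) = 382.9 / 18.016 = 21.253 mol.
Reaction (1): H2O→H2SO4 ratio 1:1 ⇒ n(H2SO4) = 21.253 mol.
Reaction (2): H2SO4→HCl ratio 1:2 ⇒ n(HCl) = 42.507 mol.
Reaction (3): HCl→NH4Cl ratio 1:1 ⇒ n(NH4Cl) = 42.507 mol.
Mass of NH4Cl = 42.507 × 53.492 = 2273.8 g.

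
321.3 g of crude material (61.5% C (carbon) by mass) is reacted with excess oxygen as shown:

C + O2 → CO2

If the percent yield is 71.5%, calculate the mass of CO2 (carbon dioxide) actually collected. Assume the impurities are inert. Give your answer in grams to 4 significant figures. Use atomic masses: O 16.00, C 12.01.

Pure C available = 321.3 g × 0.615 = 197.60 g.
M(C) = 12.01 g/mol.
M(CO2) = 12.01 + 2(16.00) = 44.01 g/mol.
n(C) = 197.60 g / 12.01 g/mol = 16.453 mol.
From the equation the C:CO2 mole ratio is 1:1, so n(CO2) = 16.453 × 1/1 = 16.453 mol.
Mass of CO2 = 16.453 mol × 44.01 g/mol = 724.09 g.
Actual mass collected = 724.09 g × 0.715 = 517.73 g.

517.7 g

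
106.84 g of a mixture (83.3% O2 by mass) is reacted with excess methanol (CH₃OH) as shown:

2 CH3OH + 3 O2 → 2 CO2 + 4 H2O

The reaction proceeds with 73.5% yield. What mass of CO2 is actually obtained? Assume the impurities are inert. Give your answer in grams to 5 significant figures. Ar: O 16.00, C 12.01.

59.976 g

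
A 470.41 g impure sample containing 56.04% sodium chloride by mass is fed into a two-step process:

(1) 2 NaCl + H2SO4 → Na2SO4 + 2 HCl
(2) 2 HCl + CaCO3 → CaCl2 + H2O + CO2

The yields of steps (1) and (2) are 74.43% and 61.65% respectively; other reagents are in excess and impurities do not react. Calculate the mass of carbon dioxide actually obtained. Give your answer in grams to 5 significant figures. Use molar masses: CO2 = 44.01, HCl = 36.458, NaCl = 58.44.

Pure NaCl = 470.41 × 0.5604 = 263.618 g.
n(NaCl) = 263.618 / 58.44 = 4.51091 mol.
Step 1 (NaCl:HCl = 2:2): theoretical n(HCl) = 4.51091 mol; at 74.43% yield, n(HCl) = 3.35747 mol.
Step 2 (HCl:CO2 = 2:1): theoretical n(CO2) = 1.67874 mol, so theoretical mass = 1.67874 × 44.01 = 73.8812 g.
At 61.65% yield, actual mass of CO2 = 73.8812 × 0.6165 = 45.5478 g.

45.548 g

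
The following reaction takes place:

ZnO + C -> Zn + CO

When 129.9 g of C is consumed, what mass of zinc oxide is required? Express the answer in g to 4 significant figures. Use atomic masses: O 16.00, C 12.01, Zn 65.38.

M(C) = 12.01 g/mol.
M(ZnO) = 65.38 + 16.00 = 81.38 g/mol.
n(C) = 129.90 g / 12.01 g/mol = 10.816 mol.
From the equation the C:ZnO mole ratio is 1:1, so n(ZnO) = 10.816 × 1/1 = 10.816 mol.
Mass of ZnO = 10.816 mol × 81.38 g/mol = 880.20 g.

880.2 g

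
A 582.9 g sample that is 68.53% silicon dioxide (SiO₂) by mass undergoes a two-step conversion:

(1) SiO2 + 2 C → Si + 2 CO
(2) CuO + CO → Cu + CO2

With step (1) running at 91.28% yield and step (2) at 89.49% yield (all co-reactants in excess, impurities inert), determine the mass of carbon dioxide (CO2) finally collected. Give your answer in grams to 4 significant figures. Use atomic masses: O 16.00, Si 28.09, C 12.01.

Pure SiO2 = 582.9 × 0.6853 = 399.46 g.
M(SiO2) = 28.09 + 2(16.00) = 60.09 g/mol.
M(CO2) = 12.01 + 2(16.00) = 44.01 g/mol.
n(SiO2) = 399.46 / 60.09 = 6.6477 mol.
Step 1 (SiO2:CO = 1:2): theoretical n(CO) = 13.295 mol; at 91.28% yield, n(CO) = 12.136 mol.
Step 2 (CO:CO2 = 1:1): theoretical n(CO2) = 12.136 mol, so theoretical mass = 12.136 × 44.01 = 534.11 g.
At 89.49% yield, actual mass of CO2 = 534.11 × 0.8949 = 477.97 g.

478.0 g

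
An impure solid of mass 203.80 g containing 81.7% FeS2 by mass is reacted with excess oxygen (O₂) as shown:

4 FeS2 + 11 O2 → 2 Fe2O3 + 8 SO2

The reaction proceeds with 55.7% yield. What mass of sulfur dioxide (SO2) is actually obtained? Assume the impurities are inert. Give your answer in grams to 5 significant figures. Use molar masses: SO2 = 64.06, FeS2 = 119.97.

99.043 g

Pure FeS2 available = 203.80 g × 0.817 = 166.505 g.
n(FeS2) = 166.505 g / 119.97 g/mol = 1.38789 mol.
From the equation the FeS2:SO2 mole ratio is 4:8, so n(SO2) = 1.38789 × 8/4 = 2.77577 mol.
Mass of SO2 = 2.77577 mol × 64.06 g/mol = 177.816 g.
Actual mass collected = 177.816 g × 0.557 = 99.0434 g.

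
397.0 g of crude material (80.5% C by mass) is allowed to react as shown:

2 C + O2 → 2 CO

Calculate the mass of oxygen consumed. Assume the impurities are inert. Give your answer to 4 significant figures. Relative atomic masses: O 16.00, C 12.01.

425.8 g

Mass of pure C = 397.0 g × 0.805 = 319.58 g.
M(C) = 12.01 g/mol.
M(O2) = 2(16.00) = 32.00 g/mol.
n(C) = 319.58 g / 12.01 g/mol = 26.610 mol.
From the equation the C:O2 mole ratio is 2:1, so n(O2) = 26.610 × 1/2 = 13.305 mol.
Mass of O2 = 13.305 mol × 32.00 g/mol = 425.76 g.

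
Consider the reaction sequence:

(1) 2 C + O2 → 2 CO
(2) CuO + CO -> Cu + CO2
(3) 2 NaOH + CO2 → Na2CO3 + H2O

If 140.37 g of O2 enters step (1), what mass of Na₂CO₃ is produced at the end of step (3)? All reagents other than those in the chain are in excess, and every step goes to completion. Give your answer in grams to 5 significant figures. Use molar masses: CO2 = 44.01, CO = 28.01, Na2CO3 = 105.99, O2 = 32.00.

n(O2) = 140.37 / 32.00 = 4.38656 mol.
Reaction (1): O2→CO ratio 1:2 ⇒ n(CO) = 8.77313 mol.
Reaction (2): CO→CO2 ratio 1:1 ⇒ n(CO2) = 8.77313 mol.
Reaction (3): CO2→Na2CO3 ratio 1:1 ⇒ n(Na2CO3) = 8.77313 mol.
Mass of Na2CO3 = 8.77313 × 105.99 = 929.864 g.

929.86 g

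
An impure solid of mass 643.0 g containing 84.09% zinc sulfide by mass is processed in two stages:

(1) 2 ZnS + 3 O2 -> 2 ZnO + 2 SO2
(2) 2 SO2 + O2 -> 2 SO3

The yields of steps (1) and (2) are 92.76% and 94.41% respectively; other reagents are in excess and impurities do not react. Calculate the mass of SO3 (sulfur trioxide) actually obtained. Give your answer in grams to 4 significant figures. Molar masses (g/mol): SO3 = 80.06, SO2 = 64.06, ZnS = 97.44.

Pure ZnS = 643.0 × 0.8409 = 540.70 g.
n(ZnS) = 540.70 / 97.44 = 5.5490 mol.
Step 1 (ZnS:SO2 = 2:2): theoretical n(SO2) = 5.5490 mol; at 92.76% yield, n(SO2) = 5.1473 mol.
Step 2 (SO2:SO3 = 2:2): theoretical n(SO3) = 5.1473 mol, so theoretical mass = 5.1473 × 80.06 = 412.09 g.
At 94.41% yield, actual mass of SO3 = 412.09 × 0.9441 = 389.06 g.

389.1 g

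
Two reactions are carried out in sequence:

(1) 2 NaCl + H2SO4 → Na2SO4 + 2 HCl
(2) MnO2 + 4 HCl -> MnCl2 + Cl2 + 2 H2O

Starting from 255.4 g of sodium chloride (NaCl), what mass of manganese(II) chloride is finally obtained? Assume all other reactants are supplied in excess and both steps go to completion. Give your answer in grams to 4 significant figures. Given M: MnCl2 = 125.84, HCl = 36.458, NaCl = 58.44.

n(NaCl) = 255.40 / 58.44 = 4.3703 mol.
Step 1 gives a 2:2 ratio of NaCl to HCl, so n(HCl) = 4.3703 mol.
In step 2 the HCl:MnCl2 ratio is 4:1, so n(MnCl2) = 1.0926 mol.
Mass of MnCl2 = 1.0926 × 125.84 = 137.49 g.

137.5 g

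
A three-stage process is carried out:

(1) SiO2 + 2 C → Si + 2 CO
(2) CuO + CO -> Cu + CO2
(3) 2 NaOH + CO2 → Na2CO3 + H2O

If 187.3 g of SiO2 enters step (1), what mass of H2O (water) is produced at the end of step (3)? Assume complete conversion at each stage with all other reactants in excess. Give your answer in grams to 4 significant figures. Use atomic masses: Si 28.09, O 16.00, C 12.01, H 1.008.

112.3 g

M(SiO2) = 28.09 + 2(16.00) = 60.09 g/mol.
M(H2O) = 2(1.008) + 16.00 = 18.016 g/mol.
n(SiO2) = 187.3 / 60.09 = 3.1170 mol.
Reaction (1): SiO2→CO ratio 1:2 ⇒ n(CO) = 6.2340 mol.
Reaction (2): CO→CO2 ratio 1:1 ⇒ n(CO2) = 6.2340 mol.
Reaction (3): CO2→H2O ratio 1:1 ⇒ n(H2O) = 6.2340 mol.
Mass of H2O = 6.2340 × 18.016 = 112.31 g.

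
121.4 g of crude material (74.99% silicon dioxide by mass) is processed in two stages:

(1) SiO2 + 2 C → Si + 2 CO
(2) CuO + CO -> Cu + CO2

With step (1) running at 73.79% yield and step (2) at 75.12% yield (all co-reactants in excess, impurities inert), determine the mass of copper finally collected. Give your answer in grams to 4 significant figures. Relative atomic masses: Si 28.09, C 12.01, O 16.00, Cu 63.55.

Pure SiO2 = 121.4 × 0.7499 = 91.038 g.
M(SiO2) = 28.09 + 2(16.00) = 60.09 g/mol.
M(Cu) = 63.55 g/mol.
n(SiO2) = 91.038 / 60.09 = 1.5150 mol.
Step 1 (SiO2:CO = 1:2): theoretical n(CO) = 3.0301 mol; at 73.79% yield, n(CO) = 2.2359 mol.
Step 2 (CO:Cu = 1:1): theoretical n(Cu) = 2.2359 mol, so theoretical mass = 2.2359 × 63.55 = 142.09 g.
At 75.12% yield, actual mass of Cu = 142.09 × 0.7512 = 106.74 g.

106.7 g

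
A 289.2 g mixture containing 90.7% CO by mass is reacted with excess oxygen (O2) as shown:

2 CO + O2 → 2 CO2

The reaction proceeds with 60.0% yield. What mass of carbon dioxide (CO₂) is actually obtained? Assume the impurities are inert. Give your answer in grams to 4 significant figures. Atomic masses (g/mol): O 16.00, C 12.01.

247.3 g

Pure CO available = 289.2 g × 0.907 = 262.30 g.
M(CO) = 12.01 + 16.00 = 28.01 g/mol.
M(CO2) = 12.01 + 2(16.00) = 44.01 g/mol.
n(CO) = 262.30 g / 28.01 g/mol = 9.3647 mol.
From the equation the CO:CO2 mole ratio is 2:2, so n(CO2) = 9.3647 × 2/2 = 9.3647 mol.
Mass of CO2 = 9.3647 mol × 44.01 g/mol = 412.14 g.
Actual mass collected = 412.14 g × 0.600 = 247.28 g.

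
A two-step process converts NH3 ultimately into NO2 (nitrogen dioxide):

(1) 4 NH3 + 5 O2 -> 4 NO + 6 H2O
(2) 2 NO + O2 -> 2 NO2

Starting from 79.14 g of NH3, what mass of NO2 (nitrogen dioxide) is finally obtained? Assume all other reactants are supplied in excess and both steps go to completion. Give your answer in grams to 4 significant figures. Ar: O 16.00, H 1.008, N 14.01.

M(NH3) = 14.01 + 3(1.008) = 17.034 g/mol.
M(NO2) = 14.01 + 2(16.00) = 46.01 g/mol.
n(NH3) = 79.140 / 17.034 = 4.6460 mol.
Step 1 gives a 4:4 ratio of NH3 to NO, so n(NO) = 4.6460 mol.
In step 2 the NO:NO2 ratio is 2:2, so n(NO2) = 4.6460 mol.
Mass of NO2 = 4.6460 × 46.01 = 213.76 g.

213.8 g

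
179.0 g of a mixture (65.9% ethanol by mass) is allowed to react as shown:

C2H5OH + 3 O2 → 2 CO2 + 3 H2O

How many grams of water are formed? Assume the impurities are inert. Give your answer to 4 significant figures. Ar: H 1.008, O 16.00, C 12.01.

138.4 g

Mass of pure C2H5OH = 179.0 g × 0.659 = 117.96 g.
M(C2H5OH) = 2(12.01) + 6(1.008) + 16.00 = 46.068 g/mol.
M(H2O) = 2(1.008) + 16.00 = 18.016 g/mol.
n(C2H5OH) = 117.96 g / 46.068 g/mol = 2.5606 mol.
From the equation the C2H5OH:H2O mole ratio is 1:3, so n(H2O) = 2.5606 × 3/1 = 7.6818 mol.
Mass of H2O = 7.6818 mol × 18.016 g/mol = 138.39 g.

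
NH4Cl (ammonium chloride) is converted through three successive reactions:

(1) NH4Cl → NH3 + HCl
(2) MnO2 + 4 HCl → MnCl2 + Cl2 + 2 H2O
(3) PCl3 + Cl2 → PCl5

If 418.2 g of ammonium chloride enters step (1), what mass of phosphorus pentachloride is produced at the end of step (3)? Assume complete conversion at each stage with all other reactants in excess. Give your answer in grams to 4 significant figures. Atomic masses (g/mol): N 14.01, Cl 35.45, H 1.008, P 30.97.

407.0 g

M(NH4Cl) = 14.01 + 4(1.008) + 35.45 = 53.492 g/mol.
M(PCl5) = 30.97 + 5(35.45) = 208.22 g/mol.
n(NH4Cl) = 418.2 / 53.492 = 7.8180 mol.
Reaction (1): NH4Cl→HCl ratio 1:1 ⇒ n(HCl) = 7.8180 mol.
Reaction (2): HCl→Cl2 ratio 4:1 ⇒ n(Cl2) = 1.9545 mol.
Reaction (3): Cl2→PCl5 ratio 1:1 ⇒ n(PCl5) = 1.9545 mol.
Mass of PCl5 = 1.9545 × 208.22 = 406.97 g.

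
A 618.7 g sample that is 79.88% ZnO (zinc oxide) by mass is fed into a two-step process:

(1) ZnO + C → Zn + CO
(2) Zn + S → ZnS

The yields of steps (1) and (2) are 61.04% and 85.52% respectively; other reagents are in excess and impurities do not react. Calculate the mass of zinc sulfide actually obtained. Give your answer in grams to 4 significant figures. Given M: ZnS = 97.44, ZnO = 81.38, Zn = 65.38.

308.9 g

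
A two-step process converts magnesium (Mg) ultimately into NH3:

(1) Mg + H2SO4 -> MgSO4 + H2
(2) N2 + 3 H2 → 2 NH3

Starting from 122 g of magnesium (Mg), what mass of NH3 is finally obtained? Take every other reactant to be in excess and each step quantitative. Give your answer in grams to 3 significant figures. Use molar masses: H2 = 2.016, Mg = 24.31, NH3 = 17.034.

n(Mg) = 122.0 / 24.31 = 5.019 mol.
Step 1 gives a 1:1 ratio of Mg to H2, so n(H2) = 5.019 mol.
In step 2 the H2:NH3 ratio is 3:2, so n(NH3) = 3.346 mol.
Mass of NH3 = 3.346 × 17.034 = 56.99 g.

57.0 g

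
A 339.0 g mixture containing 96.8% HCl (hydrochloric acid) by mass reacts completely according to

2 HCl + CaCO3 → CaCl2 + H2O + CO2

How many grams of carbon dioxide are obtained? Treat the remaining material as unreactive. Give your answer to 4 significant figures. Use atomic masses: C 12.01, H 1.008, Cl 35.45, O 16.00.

198.1 g

Mass of pure HCl = 339.0 g × 0.968 = 328.15 g.
M(HCl) = 1.008 + 35.45 = 36.458 g/mol.
M(CO2) = 12.01 + 2(16.00) = 44.01 g/mol.
n(HCl) = 328.15 g / 36.458 g/mol = 9.0008 mol.
From the equation the HCl:CO2 mole ratio is 2:1, so n(CO2) = 9.0008 × 1/2 = 4.5004 mol.
Mass of CO2 = 4.5004 mol × 44.01 g/mol = 198.06 g.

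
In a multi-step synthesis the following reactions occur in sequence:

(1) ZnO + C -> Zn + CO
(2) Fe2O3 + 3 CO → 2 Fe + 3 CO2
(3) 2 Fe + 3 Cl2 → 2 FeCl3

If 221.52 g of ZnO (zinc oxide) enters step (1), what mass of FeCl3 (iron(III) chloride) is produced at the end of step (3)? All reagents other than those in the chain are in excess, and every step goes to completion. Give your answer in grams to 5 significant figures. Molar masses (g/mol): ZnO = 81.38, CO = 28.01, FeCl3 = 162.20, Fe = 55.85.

n(ZnO) = 221.52 / 81.38 = 2.72204 mol.
Reaction (1): ZnO→CO ratio 1:1 ⇒ n(CO) = 2.72204 mol.
Reaction (2): CO→Fe ratio 3:2 ⇒ n(Fe) = 1.81470 mol.
Reaction (3): Fe→FeCl3 ratio 2:2 ⇒ n(FeCl3) = 1.81470 mol.
Mass of FeCl3 = 1.81470 × 162.20 = 294.344 g.

294.34 g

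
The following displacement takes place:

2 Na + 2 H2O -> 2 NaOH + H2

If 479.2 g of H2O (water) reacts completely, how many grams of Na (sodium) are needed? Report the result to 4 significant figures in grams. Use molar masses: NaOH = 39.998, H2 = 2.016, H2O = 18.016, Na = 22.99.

611.5 g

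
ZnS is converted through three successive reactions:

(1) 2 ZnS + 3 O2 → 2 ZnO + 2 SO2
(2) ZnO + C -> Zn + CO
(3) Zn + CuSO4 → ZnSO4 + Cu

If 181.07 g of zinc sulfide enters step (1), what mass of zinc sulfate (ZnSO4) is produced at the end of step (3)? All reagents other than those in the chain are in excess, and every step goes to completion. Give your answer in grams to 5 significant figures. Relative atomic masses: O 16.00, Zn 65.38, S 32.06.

M(ZnS) = 65.38 + 32.06 = 97.44 g/mol.
M(ZnSO4) = 65.38 + 32.06 + 4(16.00) = 161.44 g/mol.
n(ZnS) = 181.07 / 97.44 = 1.85827 mol.
Reaction (1): ZnS→ZnO ratio 2:2 ⇒ n(ZnO) = 1.85827 mol.
Reaction (2): ZnO→Zn ratio 1:1 ⇒ n(Zn) = 1.85827 mol.
Reaction (3): Zn→ZnSO4 ratio 1:1 ⇒ n(ZnSO4) = 1.85827 mol.
Mass of ZnSO4 = 1.85827 × 161.44 = 299.999 g.

300.00 g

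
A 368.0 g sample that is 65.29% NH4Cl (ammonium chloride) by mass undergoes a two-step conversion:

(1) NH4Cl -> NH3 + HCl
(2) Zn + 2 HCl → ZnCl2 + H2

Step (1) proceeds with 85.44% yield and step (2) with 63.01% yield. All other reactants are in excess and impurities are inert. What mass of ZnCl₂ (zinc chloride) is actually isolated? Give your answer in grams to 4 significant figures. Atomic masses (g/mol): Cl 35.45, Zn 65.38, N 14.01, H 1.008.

164.8 g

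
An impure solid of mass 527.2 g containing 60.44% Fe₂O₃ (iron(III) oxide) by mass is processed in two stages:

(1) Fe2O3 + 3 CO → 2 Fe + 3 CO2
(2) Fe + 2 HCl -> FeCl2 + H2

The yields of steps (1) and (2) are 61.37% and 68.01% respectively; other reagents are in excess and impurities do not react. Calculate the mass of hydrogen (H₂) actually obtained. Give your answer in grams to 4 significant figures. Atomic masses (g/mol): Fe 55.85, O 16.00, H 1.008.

3.358 g

Pure Fe2O3 = 527.2 × 0.6044 = 318.64 g.
M(Fe2O3) = 2(55.85) + 3(16.00) = 159.70 g/mol.
M(H2) = 2(1.008) = 2.016 g/mol.
n(Fe2O3) = 318.64 / 159.70 = 1.9952 mol.
Step 1 (Fe2O3:Fe = 1:2): theoretical n(Fe) = 3.9905 mol; at 61.37% yield, n(Fe) = 2.4490 mol.
Step 2 (Fe:H2 = 1:1): theoretical n(H2) = 2.4490 mol, so theoretical mass = 2.4490 × 2.016 = 4.9371 g.
At 68.01% yield, actual mass of H2 = 4.9371 × 0.6801 = 3.3577 g.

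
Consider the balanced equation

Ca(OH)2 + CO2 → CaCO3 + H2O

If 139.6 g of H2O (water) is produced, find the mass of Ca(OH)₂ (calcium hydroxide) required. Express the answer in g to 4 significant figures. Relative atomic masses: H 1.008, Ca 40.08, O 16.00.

M(H2O) = 2(1.008) + 16.00 = 18.016 g/mol.
M(Ca(OH)2) = 40.08 + 2(16.00) + 2(1.008) = 74.096 g/mol.
n(H2O) = 139.60 g / 18.016 g/mol = 7.7487 mol.
From the equation the H2O:Ca(OH)2 mole ratio is 1:1, so n(Ca(OH)2) = 7.7487 × 1/1 = 7.7487 mol.
Mass of Ca(OH)2 = 7.7487 mol × 74.096 g/mol = 574.15 g.

574.1 g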